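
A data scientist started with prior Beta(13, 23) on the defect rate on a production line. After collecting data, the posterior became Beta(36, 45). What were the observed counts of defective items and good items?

23 defective items and 22 good items

Under Beta–binomial conjugacy the posterior parameters are (α+s, β+f).
So s = 36 − 13 = 23 and f = 45 − 23 = 22.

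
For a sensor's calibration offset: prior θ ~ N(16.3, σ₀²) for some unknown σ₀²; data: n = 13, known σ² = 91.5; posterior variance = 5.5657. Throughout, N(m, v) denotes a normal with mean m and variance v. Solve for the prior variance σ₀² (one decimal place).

σ₀² = 26.6

Posterior precision equals prior precision plus data precision: 1/σ_n² = 1/σ₀² + n/σ².
So 1/σ₀² = 1/5.5657 − 13/91.5 = 0.179672 − 0.142077 = 0.037595.
Hence σ₀² = 1/0.037595 ≈ 26.6.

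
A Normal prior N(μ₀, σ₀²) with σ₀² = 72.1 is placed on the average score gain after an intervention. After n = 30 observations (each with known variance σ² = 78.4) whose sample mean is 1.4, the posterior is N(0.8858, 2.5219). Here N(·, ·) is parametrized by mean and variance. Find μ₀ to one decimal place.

μ₀ = -13.3

The posterior mean is a precision-weighted average: μ_n = (τ₀μ₀ + τ_data·x̄)/(τ₀+τ_data), with τ₀=1/σ₀² and τ_data=n/σ².
Here τ₀ = 1/72.1 = 0.013870 and τ_data = 30/78.4 = 0.382653, so τ_n = 0.396523.
Rearranging for μ₀: μ₀ = (μ_n·τ_n − τ_data·x̄)/τ₀ = (0.8858·0.396523 − 0.382653·1.4) / 0.013870 = -0.184474/0.013870 ≈ -13.3.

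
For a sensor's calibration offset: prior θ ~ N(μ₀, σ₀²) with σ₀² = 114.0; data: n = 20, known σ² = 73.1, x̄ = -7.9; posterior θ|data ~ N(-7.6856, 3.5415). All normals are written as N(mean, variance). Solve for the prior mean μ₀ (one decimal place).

μ₀ = -1.0

With known observation variance, the Normal–Normal posterior has precision τ_n = τ₀ + n/σ² and mean μ_n = (τ₀μ₀ + (n/σ²)x̄)/τ_n.
Here τ₀ = 1/114.0 = 0.008772 and τ_data = 20/73.1 = 0.273598, so τ_n = 0.282370.
Rearranging for μ₀: μ₀ = (μ_n·τ_n − τ_data·x̄)/τ₀ = (-7.6856·0.282370 − 0.273598·-7.9) / 0.008772 = -0.008759/0.008772 ≈ -1.0.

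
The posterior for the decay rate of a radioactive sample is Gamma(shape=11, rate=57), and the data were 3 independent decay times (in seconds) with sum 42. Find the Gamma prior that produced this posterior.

Gamma–exponential conjugacy: posterior shape = α + n, posterior rate = β + Σtᵢ.
So α = 11 − 3 = 8 and β = 57 − 42 = 15.

Gamma(shape=8, rate=15)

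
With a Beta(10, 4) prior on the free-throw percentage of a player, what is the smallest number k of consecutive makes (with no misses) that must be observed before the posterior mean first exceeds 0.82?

After k makes and 0 misses the posterior is Beta(10+k, 4), with mean (10+k)/(10+4+k).
Set (10+k)/(14+k) > 0.82 and solve: k > (0.82·14 − 10)/(1 − 0.82) = 8.222.
The smallest integer exceeding 8.222 is 9, and checking k=9: (19)/(23) = 0.8261 > 0.82.

k = 9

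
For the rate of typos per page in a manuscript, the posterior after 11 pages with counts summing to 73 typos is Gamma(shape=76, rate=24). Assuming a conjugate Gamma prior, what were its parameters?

Gamma(shape=3, rate=13)

Gamma–Poisson conjugacy: posterior shape = α + Σxᵢ, posterior rate = β + n.
So α = 76 − 73 = 3 and β = 24 − 11 = 13.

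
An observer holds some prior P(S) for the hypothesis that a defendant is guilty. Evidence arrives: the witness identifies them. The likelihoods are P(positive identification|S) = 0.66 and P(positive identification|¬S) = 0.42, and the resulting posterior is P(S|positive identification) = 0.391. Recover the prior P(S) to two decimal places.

Bayes' rule in odds form gives O(S|E) = O(S)·[P(E|S)/P(E|¬S)], hence O(S) = O(S|E)/LR.
Posterior odds = 0.391/(1−0.391) = 0.6420. LR = 0.66/0.42 = 1.5714.
Prior odds = 0.6420/1.5714 = 0.4086, so P(S) = 0.4086/(1+0.4086) ≈ 0.29.

P(S) = 0.29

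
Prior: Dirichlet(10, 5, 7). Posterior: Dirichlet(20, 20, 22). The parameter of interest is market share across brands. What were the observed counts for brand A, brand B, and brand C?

counts (10, 15, 15)

For a Dirichlet(α) prior with multinomial counts c, the posterior is Dirichlet(α + c) componentwise.
Counts are posterior − prior componentwise: 20−10=10, 20−5=15, 22−7=15.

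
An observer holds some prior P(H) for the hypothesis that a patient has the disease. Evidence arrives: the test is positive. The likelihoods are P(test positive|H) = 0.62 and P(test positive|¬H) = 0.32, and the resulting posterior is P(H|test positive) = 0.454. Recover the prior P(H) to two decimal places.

P(H) = 0.30

Bayes' rule in odds form gives O(H|E) = O(H)·[P(E|H)/P(E|¬H)], hence O(H) = O(H|E)/LR.
Posterior odds = 0.454/(1−0.454) = 0.8315. LR = 0.62/0.32 = 1.9375.
Prior odds = 0.8315/1.9375 = 0.4292, so P(H) = 0.4292/(1+0.4292) ≈ 0.30.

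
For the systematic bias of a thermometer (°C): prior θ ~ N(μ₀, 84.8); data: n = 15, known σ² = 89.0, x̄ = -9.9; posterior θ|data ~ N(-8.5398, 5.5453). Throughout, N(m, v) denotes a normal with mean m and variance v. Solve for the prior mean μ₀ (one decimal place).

μ₀ = 10.9

With known observation variance, the Normal–Normal posterior has precision τ_n = τ₀ + n/σ² and mean μ_n = (τ₀μ₀ + (n/σ²)x̄)/τ_n.
Here τ₀ = 1/84.8 = 0.011792 and τ_data = 15/89.0 = 0.168539, so τ_n = 0.180331.
Rearranging for μ₀: μ₀ = (μ_n·τ_n − τ_data·x̄)/τ₀ = (-8.5398·0.180331 − 0.168539·-9.9) / 0.011792 = 0.128545/0.011792 ≈ 10.9.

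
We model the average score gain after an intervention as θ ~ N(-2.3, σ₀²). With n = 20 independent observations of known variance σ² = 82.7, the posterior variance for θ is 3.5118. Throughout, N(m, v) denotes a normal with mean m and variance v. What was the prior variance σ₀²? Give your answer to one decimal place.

For the Normal–Normal model with known σ², precisions add: τ_n = τ₀ + n/σ².
So 1/σ₀² = 1/3.5118 − 20/82.7 = 0.284754 − 0.241838 = 0.042916.
Hence σ₀² = 1/0.042916 ≈ 23.3.

σ₀² = 23.3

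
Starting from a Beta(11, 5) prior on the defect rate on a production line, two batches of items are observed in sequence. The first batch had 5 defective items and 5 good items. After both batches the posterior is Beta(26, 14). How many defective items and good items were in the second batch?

10 defective items and 4 good items

Sequential conjugate updates are equivalent to a single update on the pooled data, so total successes = posterior α − prior α and total failures = posterior β − prior β.
Total across both batches: 26−11=15 defective items, 14−5=9 good items.
Subtract the first batch: 15−5=10 defective items and 9−5=4 good items.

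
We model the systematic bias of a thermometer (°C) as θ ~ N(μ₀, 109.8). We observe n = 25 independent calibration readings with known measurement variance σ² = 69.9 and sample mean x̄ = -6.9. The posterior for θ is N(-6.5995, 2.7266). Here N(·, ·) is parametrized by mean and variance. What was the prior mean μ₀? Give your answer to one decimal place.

With known observation variance, the Normal–Normal posterior has precision τ_n = τ₀ + n/σ² and mean μ_n = (τ₀μ₀ + (n/σ²)x̄)/τ_n.
Here τ₀ = 1/109.8 = 0.009107 and τ_data = 25/69.9 = 0.357654, so τ_n = 0.366761.
Rearranging for μ₀: μ₀ = (μ_n·τ_n − τ_data·x̄)/τ₀ = (-6.5995·0.366761 − 0.357654·-6.9) / 0.009107 = 0.047373/0.009107 ≈ 5.2.

μ₀ = 5.2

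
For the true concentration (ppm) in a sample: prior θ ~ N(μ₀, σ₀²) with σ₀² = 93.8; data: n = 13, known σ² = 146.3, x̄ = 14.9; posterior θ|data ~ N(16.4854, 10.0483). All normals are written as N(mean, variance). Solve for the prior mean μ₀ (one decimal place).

With known observation variance, the Normal–Normal posterior has precision τ_n = τ₀ + n/σ² and mean μ_n = (τ₀μ₀ + (n/σ²)x̄)/τ_n.
Here τ₀ = 1/93.8 = 0.010661 and τ_data = 13/146.3 = 0.088859, so τ_n = 0.099520.
Rearranging for μ₀: μ₀ = (μ_n·τ_n − τ_data·x̄)/τ₀ = (16.4854·0.099520 − 0.088859·14.9) / 0.010661 = 0.316628/0.010661 ≈ 29.7.

μ₀ = 29.7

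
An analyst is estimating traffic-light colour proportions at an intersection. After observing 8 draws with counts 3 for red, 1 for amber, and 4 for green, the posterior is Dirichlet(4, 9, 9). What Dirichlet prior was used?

For a Dirichlet(α) prior with multinomial counts c, the posterior is Dirichlet(α + c) componentwise.
Subtract each count from the matching posterior parameter: 4−3=1, 9−1=8, 9−4=5.

Dirichlet(1, 8, 5)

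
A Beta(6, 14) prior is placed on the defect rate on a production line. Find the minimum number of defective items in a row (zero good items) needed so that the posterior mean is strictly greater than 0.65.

k = 21

After k defective items and 0 good items the posterior is Beta(6+k, 14), with mean (6+k)/(6+14+k).
Set (6+k)/(20+k) > 0.65 and solve: k > (0.65·20 − 6)/(1 − 0.65) = 20.000.
The smallest integer exceeding 20.000 is 21, and checking k=21: (27)/(41) = 0.6585 > 0.65.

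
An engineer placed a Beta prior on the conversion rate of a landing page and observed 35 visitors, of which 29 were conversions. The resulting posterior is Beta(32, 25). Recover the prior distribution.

Beta is conjugate to the binomial likelihood: posterior = Beta(a+s, b+f).
So a = 32 − 29 = 3 and b = 25 − 6 = 19.

Beta(3, 19)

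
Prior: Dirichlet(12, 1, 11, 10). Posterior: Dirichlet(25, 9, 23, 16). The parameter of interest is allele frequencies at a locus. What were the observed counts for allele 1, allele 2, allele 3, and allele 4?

counts (13, 8, 12, 6)

For a Dirichlet(α) prior with multinomial counts c, the posterior is Dirichlet(α + c) componentwise.
Counts are posterior − prior componentwise: 25−12=13, 9−1=8, 23−11=12, 16−10=6.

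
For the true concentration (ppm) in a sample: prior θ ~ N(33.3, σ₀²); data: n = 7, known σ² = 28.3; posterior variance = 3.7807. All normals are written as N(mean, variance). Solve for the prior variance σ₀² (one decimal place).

For the Normal–Normal model with known σ², precisions add: τ_n = τ₀ + n/σ².
So 1/σ₀² = 1/3.7807 − 7/28.3 = 0.264501 − 0.247350 = 0.017151.
Hence σ₀² = 1/0.017151 ≈ 58.3.

σ₀² = 58.3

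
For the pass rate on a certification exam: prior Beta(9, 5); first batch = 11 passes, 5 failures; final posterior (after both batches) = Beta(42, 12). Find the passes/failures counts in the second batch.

Because Beta–binomial updating is additive in the counts, the combined data contributed (α_post−α_prior, β_post−β_prior) successes and failures.
Total across both batches: 42−9=33 passes, 12−5=7 failures.
Subtract the first batch: 33−11=22 passes and 7−5=2 failures.

22 passes and 2 failures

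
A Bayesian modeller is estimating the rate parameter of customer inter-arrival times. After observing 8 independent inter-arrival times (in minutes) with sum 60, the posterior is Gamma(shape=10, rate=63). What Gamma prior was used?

For an exponential likelihood with a Gamma(α, β) prior on the rate, n observations with total T give posterior Gamma(α+n, β+T).
So α = 10 − 8 = 2 and β = 63 − 60 = 3.

Gamma(shape=2, rate=3)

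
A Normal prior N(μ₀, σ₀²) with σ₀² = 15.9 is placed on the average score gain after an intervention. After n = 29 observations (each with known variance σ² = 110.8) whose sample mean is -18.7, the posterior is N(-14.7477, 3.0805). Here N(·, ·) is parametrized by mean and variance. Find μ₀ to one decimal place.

With known observation variance, the Normal–Normal posterior has precision τ_n = τ₀ + n/σ² and mean μ_n = (τ₀μ₀ + (n/σ²)x̄)/τ_n.
Here τ₀ = 1/15.9 = 0.062893 and τ_data = 29/110.8 = 0.261733, so τ_n = 0.324626.
Rearranging for μ₀: μ₀ = (μ_n·τ_n − τ_data·x̄)/τ₀ = (-14.7477·0.324626 − 0.261733·-18.7) / 0.062893 = 0.106920/0.062893 ≈ 1.7.

μ₀ = 1.7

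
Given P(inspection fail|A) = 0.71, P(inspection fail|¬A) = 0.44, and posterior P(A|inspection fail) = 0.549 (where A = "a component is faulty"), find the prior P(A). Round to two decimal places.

P(A) = 0.43

Bayes' rule in odds form gives O(A|E) = O(A)·[P(E|A)/P(E|¬A)], hence O(A) = O(A|E)/LR.
Posterior odds = 0.549/(1−0.549) = 1.2173. LR = 0.71/0.44 = 1.6136.
Prior odds = 1.2173/1.6136 = 0.7544, so P(A) = 0.7544/(1+0.7544) ≈ 0.43.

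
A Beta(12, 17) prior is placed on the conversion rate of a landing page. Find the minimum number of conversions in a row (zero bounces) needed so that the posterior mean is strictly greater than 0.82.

k = 66

After k conversions and 0 bounces the posterior is Beta(12+k, 17), with mean (12+k)/(12+17+k).
Set (12+k)/(29+k) > 0.82 and solve: k > (0.82·29 − 12)/(1 − 0.82) = 65.444.
The smallest integer exceeding 65.444 is 66.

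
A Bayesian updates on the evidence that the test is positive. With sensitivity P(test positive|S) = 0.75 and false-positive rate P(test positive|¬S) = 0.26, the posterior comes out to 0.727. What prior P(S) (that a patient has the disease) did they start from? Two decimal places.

P(S) = 0.48

Bayes' rule in odds form gives O(S|E) = O(S)·[P(E|S)/P(E|¬S)], hence O(S) = O(S|E)/LR.
Posterior odds = 0.727/(1−0.727) = 2.6630. LR = 0.75/0.26 = 2.8846.
Prior odds = 2.6630/2.8846 = 0.9232, so P(S) = 0.9232/(1+0.9232) ≈ 0.48.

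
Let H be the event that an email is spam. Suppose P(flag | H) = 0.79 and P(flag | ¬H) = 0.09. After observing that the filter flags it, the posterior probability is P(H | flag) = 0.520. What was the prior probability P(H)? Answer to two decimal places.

P(H) = 0.11

In odds form, posterior odds = prior odds × likelihood ratio, so prior odds = posterior odds ÷ LR.
Posterior odds = 0.520/(1−0.520) = 1.0833. LR = 0.79/0.09 = 8.7778.
Prior odds = 1.0833/8.7778 = 0.1234, so P(H) = 0.1234/(1+0.1234) ≈ 0.11.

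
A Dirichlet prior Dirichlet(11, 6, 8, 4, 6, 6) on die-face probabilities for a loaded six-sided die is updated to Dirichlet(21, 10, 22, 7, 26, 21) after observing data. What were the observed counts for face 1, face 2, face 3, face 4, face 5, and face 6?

For a Dirichlet(α) prior with multinomial counts c, the posterior is Dirichlet(α + c) componentwise.
Counts are posterior − prior componentwise: 21−11=10, 10−6=4, 22−8=14, 7−4=3, 26−6=20, 21−6=15.

counts (10, 4, 14, 3, 20, 15)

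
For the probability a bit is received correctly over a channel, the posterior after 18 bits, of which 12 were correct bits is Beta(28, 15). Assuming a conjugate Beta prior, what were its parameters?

Beta(16, 9)

A Beta(a, b) prior with s successes and f failures in binomial data gives a Beta(a+s, b+f) posterior.
So a = 28 − 12 = 16 and b = 15 − 6 = 9.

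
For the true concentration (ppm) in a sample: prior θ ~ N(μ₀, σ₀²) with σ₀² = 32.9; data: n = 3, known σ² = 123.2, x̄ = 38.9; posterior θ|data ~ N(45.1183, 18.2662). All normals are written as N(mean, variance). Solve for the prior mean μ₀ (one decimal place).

μ₀ = 50.1

With known observation variance, the Normal–Normal posterior has precision τ_n = τ₀ + n/σ² and mean μ_n = (τ₀μ₀ + (n/σ²)x̄)/τ_n.
Here τ₀ = 1/32.9 = 0.030395 and τ_data = 3/123.2 = 0.024351, so τ_n = 0.054746.
Rearranging for μ₀: μ₀ = (μ_n·τ_n − τ_data·x̄)/τ₀ = (45.1183·0.054746 − 0.024351·38.9) / 0.030395 = 1.522793/0.030395 ≈ 50.1.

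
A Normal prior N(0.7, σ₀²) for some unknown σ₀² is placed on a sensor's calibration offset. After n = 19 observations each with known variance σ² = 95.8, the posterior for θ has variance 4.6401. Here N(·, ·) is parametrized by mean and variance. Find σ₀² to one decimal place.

σ₀² = 58.2

For the Normal–Normal model with known σ², precisions add: τ_n = τ₀ + n/σ².
So 1/σ₀² = 1/4.6401 − 19/95.8 = 0.215513 − 0.198330 = 0.017183.
Hence σ₀² = 1/0.017183 ≈ 58.2.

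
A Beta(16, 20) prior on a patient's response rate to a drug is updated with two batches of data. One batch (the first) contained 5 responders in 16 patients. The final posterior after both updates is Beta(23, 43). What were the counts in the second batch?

Sequential conjugate updates are equivalent to a single update on the pooled data, so total successes = posterior α − prior α and total failures = posterior β − prior β.
Total across both batches: 23−16=7 responders, 43−20=23 non-responders.
Subtract the first batch: 7−5=2 responders and 23−11=12 non-responders.

2 responders and 12 non-responders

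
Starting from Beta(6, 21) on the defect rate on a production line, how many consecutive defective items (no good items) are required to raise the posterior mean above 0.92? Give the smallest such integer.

k = 236

After k defective items and 0 good items the posterior is Beta(6+k, 21), with mean (6+k)/(6+21+k).
Set (6+k)/(27+k) > 0.92 and solve: k > (0.92·27 − 6)/(1 − 0.92) = 235.500.
The smallest integer exceeding 235.500 is 236, and checking k=236: (242)/(263) = 0.9202 > 0.92.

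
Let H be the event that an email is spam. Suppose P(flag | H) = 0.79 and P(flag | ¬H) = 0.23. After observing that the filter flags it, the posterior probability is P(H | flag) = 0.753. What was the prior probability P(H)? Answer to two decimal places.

P(H) = 0.47

In odds form, posterior odds = prior odds × likelihood ratio, so prior odds = posterior odds ÷ LR.
Posterior odds = 0.753/(1−0.753) = 3.0486. LR = 0.79/0.23 = 3.4348.
Prior odds = 3.0486/3.4348 = 0.8876, so P(H) = 0.8876/(1+0.8876) ≈ 0.47.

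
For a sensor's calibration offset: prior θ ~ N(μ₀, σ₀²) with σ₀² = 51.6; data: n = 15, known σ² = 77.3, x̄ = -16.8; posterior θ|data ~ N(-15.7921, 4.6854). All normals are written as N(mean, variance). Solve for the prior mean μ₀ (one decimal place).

With known observation variance, the Normal–Normal posterior has precision τ_n = τ₀ + n/σ² and mean μ_n = (τ₀μ₀ + (n/σ²)x̄)/τ_n.
Here τ₀ = 1/51.6 = 0.019380 and τ_data = 15/77.3 = 0.194049, so τ_n = 0.213429.
Rearranging for μ₀: μ₀ = (μ_n·τ_n − τ_data·x̄)/τ₀ = (-15.7921·0.213429 − 0.194049·-16.8) / 0.019380 = -0.110469/0.019380 ≈ -5.7.

μ₀ = -5.7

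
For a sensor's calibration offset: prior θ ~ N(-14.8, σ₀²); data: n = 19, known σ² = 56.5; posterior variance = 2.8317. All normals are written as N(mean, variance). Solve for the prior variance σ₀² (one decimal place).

Posterior precision equals prior precision plus data precision: 1/σ_n² = 1/σ₀² + n/σ².
So 1/σ₀² = 1/2.8317 − 19/56.5 = 0.353145 − 0.336283 = 0.016862.
Hence σ₀² = 1/0.016862 ≈ 59.3.

σ₀² = 59.3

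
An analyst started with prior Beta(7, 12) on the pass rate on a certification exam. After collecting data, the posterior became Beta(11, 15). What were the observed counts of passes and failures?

Beta is conjugate to the binomial likelihood: posterior = Beta(α+s, β+f).
Match parameters: s=11−7=4, f=15−12=3.

4 passes and 3 failures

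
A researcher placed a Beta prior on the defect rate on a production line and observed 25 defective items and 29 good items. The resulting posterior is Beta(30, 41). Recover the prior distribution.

Beta(5, 12)

Under Beta–binomial conjugacy the posterior parameters are (a+s, b+f).
Subtract the data counts: 30−25=5, 41−29=12.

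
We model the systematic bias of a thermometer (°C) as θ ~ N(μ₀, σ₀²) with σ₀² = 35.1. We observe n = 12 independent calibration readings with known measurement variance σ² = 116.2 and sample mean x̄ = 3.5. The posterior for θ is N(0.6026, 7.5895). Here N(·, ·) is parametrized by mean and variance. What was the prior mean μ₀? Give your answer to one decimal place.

μ₀ = -9.9

With known observation variance, the Normal–Normal posterior has precision τ_n = τ₀ + n/σ² and mean μ_n = (τ₀μ₀ + (n/σ²)x̄)/τ_n.
Here τ₀ = 1/35.1 = 0.028490 and τ_data = 12/116.2 = 0.103270, so τ_n = 0.131760.
Rearranging for μ₀: μ₀ = (μ_n·τ_n − τ_data·x̄)/τ₀ = (0.6026·0.131760 − 0.103270·3.5) / 0.028490 = -0.282046/0.028490 ≈ -9.9.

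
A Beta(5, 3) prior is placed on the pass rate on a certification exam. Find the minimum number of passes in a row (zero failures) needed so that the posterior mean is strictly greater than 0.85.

k = 13

After k passes and 0 failures the posterior is Beta(5+k, 3), with mean (5+k)/(5+3+k).
Set (5+k)/(8+k) > 0.85 and solve: k > (0.85·8 − 5)/(1 − 0.85) = 12.000.
The smallest integer exceeding 12.000 is 13.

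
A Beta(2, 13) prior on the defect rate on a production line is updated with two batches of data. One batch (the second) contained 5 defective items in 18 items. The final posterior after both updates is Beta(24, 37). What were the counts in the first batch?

17 defective items and 11 good items

Because Beta–binomial updating is additive in the counts, the combined data contributed (α_post−α_prior, β_post−β_prior) successes and failures.
Total across both batches: 24−2=22 defective items, 37−13=24 good items.
Subtract the second batch: 22−5=17 defective items and 24−13=11 good items.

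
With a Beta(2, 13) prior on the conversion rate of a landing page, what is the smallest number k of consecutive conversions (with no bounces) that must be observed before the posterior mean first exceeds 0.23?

After k conversions and 0 bounces the posterior is Beta(2+k, 13), with mean (2+k)/(2+13+k).
Set (2+k)/(15+k) > 0.23 and solve: k > (0.23·15 − 2)/(1 − 0.23) = 1.883.
The smallest integer exceeding 1.883 is 2, and checking k=2: (4)/(17) = 0.2353 > 0.23.

k = 2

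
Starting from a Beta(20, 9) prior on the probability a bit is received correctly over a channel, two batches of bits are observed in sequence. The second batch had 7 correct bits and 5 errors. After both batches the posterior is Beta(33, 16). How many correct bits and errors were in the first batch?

Because Beta–binomial updating is additive in the counts, the combined data contributed (α_post−α_prior, β_post−β_prior) successes and failures.
Total across both batches: 33−20=13 correct bits, 16−9=7 errors.
Subtract the second batch: 13−7=6 correct bits and 7−5=2 errors.

6 correct bits and 2 errors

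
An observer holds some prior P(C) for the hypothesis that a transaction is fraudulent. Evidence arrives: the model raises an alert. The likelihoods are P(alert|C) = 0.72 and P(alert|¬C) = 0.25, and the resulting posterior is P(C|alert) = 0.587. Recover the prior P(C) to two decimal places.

P(C) = 0.33

Bayes' rule in odds form gives O(C|E) = O(C)·[P(E|C)/P(E|¬C)], hence O(C) = O(C|E)/LR.
Posterior odds = 0.587/(1−0.587) = 1.4213. LR = 0.72/0.25 = 2.8800.
Prior odds = 1.4213/2.8800 = 0.4935, so P(C) = 0.4935/(1+0.4935) ≈ 0.33.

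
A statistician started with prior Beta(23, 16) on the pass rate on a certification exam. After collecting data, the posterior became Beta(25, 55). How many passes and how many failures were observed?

Under Beta–binomial conjugacy the posterior parameters are (a+s, b+f).
Match parameters: s=25−23=2, f=55−16=39.

2 passes and 39 failures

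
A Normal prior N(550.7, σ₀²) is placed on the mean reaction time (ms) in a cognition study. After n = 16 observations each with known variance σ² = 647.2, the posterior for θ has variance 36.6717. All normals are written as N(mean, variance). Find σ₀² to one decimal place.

Posterior precision equals prior precision plus data precision: 1/σ_n² = 1/σ₀² + n/σ².
So 1/σ₀² = 1/36.6717 − 16/647.2 = 0.027269 − 0.024722 = 0.002547.
Hence σ₀² = 1/0.002547 ≈ 392.6.

σ₀² = 392.6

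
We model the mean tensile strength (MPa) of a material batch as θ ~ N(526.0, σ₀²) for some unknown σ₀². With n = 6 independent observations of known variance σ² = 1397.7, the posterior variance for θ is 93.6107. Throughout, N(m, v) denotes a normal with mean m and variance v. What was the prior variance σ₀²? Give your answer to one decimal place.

σ₀² = 156.5

Posterior precision equals prior precision plus data precision: 1/σ_n² = 1/σ₀² + n/σ².
So 1/σ₀² = 1/93.6107 − 6/1397.7 = 0.010683 − 0.004293 = 0.006390.
Hence σ₀² = 1/0.006390 ≈ 156.5.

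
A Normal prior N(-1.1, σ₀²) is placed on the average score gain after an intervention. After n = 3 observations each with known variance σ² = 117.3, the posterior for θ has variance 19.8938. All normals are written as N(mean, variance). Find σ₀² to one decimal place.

For the Normal–Normal model with known σ², precisions add: τ_n = τ₀ + n/σ².
So 1/σ₀² = 1/19.8938 − 3/117.3 = 0.050267 − 0.025575 = 0.024692.
Hence σ₀² = 1/0.024692 ≈ 40.5.

σ₀² = 40.5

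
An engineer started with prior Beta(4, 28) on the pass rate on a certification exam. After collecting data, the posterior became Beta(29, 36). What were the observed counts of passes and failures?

25 passes and 8 failures

A Beta(a, b) prior with s successes and f failures in binomial data gives a Beta(a+s, b+f) posterior.
So s = 29 − 4 = 25 and f = 36 − 28 = 8.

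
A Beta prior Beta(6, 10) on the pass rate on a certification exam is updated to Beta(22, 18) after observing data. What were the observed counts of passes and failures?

Beta is conjugate to the binomial likelihood: posterior = Beta(α+s, β+f).
Match parameters: s=22−6=16, f=18−10=8.

16 passes and 8 failures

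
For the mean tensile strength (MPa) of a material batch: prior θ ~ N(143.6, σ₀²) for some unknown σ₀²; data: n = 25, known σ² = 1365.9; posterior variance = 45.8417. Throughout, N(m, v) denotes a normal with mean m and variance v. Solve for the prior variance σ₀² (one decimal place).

σ₀² = 284.8

Posterior precision equals prior precision plus data precision: 1/σ_n² = 1/σ₀² + n/σ².
So 1/σ₀² = 1/45.8417 − 25/1365.9 = 0.021814 − 0.018303 = 0.003511.
Hence σ₀² = 1/0.003511 ≈ 284.8.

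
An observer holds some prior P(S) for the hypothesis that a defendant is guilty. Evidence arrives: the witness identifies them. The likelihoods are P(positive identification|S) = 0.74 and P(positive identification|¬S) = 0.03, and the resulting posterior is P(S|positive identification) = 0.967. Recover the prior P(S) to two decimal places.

Bayes' rule in odds form gives O(S|E) = O(S)·[P(E|S)/P(E|¬S)], hence O(S) = O(S|E)/LR.
Posterior odds = 0.967/(1−0.967) = 29.3030. LR = 0.74/0.03 = 24.6667.
Prior odds = 29.3030/24.6667 = 1.1880, so P(S) = 1.1880/(1+1.1880) ≈ 0.54.

P(S) = 0.54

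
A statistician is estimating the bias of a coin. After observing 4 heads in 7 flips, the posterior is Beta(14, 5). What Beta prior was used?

Beta(10, 2)

A Beta(α, β) prior with s successes and f failures in binomial data gives a Beta(α+s, β+f) posterior.
So α = 14 − 4 = 10 and β = 5 − 3 = 2.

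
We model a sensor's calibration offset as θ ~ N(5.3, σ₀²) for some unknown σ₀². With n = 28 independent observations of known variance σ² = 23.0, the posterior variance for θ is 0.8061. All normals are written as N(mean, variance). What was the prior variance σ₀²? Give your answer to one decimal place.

For the Normal–Normal model with known σ², precisions add: τ_n = τ₀ + n/σ².
So 1/σ₀² = 1/0.8061 − 28/23.0 = 1.240541 − 1.217391 = 0.023150.
Hence σ₀² = 1/0.023150 ≈ 43.2.

σ₀² = 43.2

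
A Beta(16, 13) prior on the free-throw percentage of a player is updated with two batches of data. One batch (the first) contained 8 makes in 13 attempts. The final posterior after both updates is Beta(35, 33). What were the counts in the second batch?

11 makes and 15 misses

Sequential conjugate updates are equivalent to a single update on the pooled data, so total successes = posterior α − prior α and total failures = posterior β − prior β.
Total across both batches: 35−16=19 makes, 33−13=20 misses.
Subtract the first batch: 19−8=11 makes and 20−5=15 misses.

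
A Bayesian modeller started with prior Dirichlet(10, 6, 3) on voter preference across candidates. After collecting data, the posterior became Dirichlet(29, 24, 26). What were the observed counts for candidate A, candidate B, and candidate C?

For a Dirichlet(α) prior with multinomial counts c, the posterior is Dirichlet(α + c) componentwise.
Counts are posterior − prior componentwise: 29−10=19, 24−6=18, 26−3=23.

counts (19, 18, 23)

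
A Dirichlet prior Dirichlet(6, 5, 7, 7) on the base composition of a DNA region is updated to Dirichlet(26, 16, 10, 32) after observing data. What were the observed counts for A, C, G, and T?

For a Dirichlet(α) prior with multinomial counts c, the posterior is Dirichlet(α + c) componentwise.
Counts are posterior − prior componentwise: 26−6=20, 16−5=11, 10−7=3, 32−7=25.

counts (20, 11, 3, 25)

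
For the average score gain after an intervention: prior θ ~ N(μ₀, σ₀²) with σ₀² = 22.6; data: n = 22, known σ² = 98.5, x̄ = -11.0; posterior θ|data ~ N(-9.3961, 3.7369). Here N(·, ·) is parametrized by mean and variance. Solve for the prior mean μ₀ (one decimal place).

μ₀ = -1.3

The posterior mean is a precision-weighted average: μ_n = (τ₀μ₀ + τ_data·x̄)/(τ₀+τ_data), with τ₀=1/σ₀² and τ_data=n/σ².
Here τ₀ = 1/22.6 = 0.044248 and τ_data = 22/98.5 = 0.223350, so τ_n = 0.267598.
Rearranging for μ₀: μ₀ = (μ_n·τ_n − τ_data·x̄)/τ₀ = (-9.3961·0.267598 − 0.223350·-11.0) / 0.044248 = -0.057528/0.044248 ≈ -1.3.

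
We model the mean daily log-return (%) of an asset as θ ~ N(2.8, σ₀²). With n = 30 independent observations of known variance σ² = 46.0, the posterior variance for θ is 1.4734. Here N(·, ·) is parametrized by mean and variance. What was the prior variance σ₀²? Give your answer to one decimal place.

σ₀² = 37.7

For the Normal–Normal model with known σ², precisions add: τ_n = τ₀ + n/σ².
So 1/σ₀² = 1/1.4734 − 30/46.0 = 0.678702 − 0.652174 = 0.026528.
Hence σ₀² = 1/0.026528 ≈ 37.7.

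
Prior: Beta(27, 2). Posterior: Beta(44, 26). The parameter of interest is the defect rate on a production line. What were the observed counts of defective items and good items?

17 defective items and 24 good items

A Beta(α, β) prior with s successes and f failures in binomial data gives a Beta(α+s, β+f) posterior.
Match parameters: s=44−27=17, f=26−2=24.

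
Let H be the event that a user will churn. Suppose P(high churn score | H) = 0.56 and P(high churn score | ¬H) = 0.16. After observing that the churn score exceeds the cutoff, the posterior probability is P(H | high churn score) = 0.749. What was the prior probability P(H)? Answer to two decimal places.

P(H) = 0.46

Bayes' rule in odds form gives O(H|E) = O(H)·[P(E|H)/P(E|¬H)], hence O(H) = O(H|E)/LR.
Posterior odds = 0.749/(1−0.749) = 2.9841. LR = 0.56/0.16 = 3.5000.
Prior odds = 2.9841/3.5000 = 0.8526, so P(H) = 0.8526/(1+0.8526) ≈ 0.46.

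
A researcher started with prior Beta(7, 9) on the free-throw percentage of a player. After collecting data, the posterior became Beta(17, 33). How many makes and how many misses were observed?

Under Beta–binomial conjugacy the posterior parameters are (α+s, β+f).
So s = 17 − 7 = 10 and f = 33 − 9 = 24.

10 makes and 24 misses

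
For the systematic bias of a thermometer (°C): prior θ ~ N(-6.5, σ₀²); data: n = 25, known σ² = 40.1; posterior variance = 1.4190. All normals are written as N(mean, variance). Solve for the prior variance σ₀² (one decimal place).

Posterior precision equals prior precision plus data precision: 1/σ_n² = 1/σ₀² + n/σ².
So 1/σ₀² = 1/1.4190 − 25/40.1 = 0.704722 − 0.623441 = 0.081281.
Hence σ₀² = 1/0.081281 ≈ 12.3.

σ₀² = 12.3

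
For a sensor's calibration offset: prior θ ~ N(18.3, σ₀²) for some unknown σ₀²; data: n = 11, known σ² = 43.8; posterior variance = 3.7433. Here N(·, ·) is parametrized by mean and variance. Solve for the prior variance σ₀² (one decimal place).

σ₀² = 62.5

For the Normal–Normal model with known σ², precisions add: τ_n = τ₀ + n/σ².
So 1/σ₀² = 1/3.7433 − 11/43.8 = 0.267144 − 0.251142 = 0.016002.
Hence σ₀² = 1/0.016002 ≈ 62.5.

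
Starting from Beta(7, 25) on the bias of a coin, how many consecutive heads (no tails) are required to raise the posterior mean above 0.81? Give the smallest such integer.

After k heads and 0 tails the posterior is Beta(7+k, 25), with mean (7+k)/(7+25+k).
Set (7+k)/(32+k) > 0.81 and solve: k > (0.81·32 − 7)/(1 − 0.81) = 99.579.
The smallest integer exceeding 99.579 is 100.

k = 100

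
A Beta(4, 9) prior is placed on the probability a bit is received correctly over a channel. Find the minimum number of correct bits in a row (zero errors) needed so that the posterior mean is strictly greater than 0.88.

After k correct bits and 0 errors the posterior is Beta(4+k, 9), with mean (4+k)/(4+9+k).
Set (4+k)/(13+k) > 0.88 and solve: k > (0.88·13 − 4)/(1 − 0.88) = 62.000.
The smallest integer exceeding 62.000 is 63.

k = 63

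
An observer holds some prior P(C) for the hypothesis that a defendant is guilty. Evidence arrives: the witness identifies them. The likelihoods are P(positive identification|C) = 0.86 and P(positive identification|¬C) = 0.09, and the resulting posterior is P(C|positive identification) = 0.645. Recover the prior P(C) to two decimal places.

In odds form, posterior odds = prior odds × likelihood ratio, so prior odds = posterior odds ÷ LR.
Posterior odds = 0.645/(1−0.645) = 1.8169. LR = 0.86/0.09 = 9.5556.
Prior odds = 1.8169/9.5556 = 0.1901, so P(C) = 0.1901/(1+0.1901) ≈ 0.16.

P(C) = 0.16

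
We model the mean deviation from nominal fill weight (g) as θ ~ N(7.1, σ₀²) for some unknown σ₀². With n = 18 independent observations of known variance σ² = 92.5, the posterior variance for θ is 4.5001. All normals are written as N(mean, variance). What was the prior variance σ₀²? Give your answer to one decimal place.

σ₀² = 36.2

For the Normal–Normal model with known σ², precisions add: τ_n = τ₀ + n/σ².
So 1/σ₀² = 1/4.5001 − 18/92.5 = 0.222217 − 0.194595 = 0.027622.
Hence σ₀² = 1/0.027622 ≈ 36.2.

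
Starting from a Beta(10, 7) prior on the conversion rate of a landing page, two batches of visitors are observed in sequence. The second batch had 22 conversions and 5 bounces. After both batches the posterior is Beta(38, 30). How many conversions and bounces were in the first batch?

Sequential conjugate updates are equivalent to a single update on the pooled data, so total successes = posterior α − prior α and total failures = posterior β − prior β.
Total across both batches: 38−10=28 conversions, 30−7=23 bounces.
Subtract the second batch: 28−22=6 conversions and 23−5=18 bounces.

6 conversions and 18 bounces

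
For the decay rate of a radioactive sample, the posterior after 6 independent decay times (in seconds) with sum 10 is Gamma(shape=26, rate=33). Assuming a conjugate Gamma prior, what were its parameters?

Gamma–exponential conjugacy: posterior shape = α + n, posterior rate = β + Σtᵢ.
So α = 26 − 6 = 20 and β = 33 − 10 = 23.

Gamma(shape=20, rate=23)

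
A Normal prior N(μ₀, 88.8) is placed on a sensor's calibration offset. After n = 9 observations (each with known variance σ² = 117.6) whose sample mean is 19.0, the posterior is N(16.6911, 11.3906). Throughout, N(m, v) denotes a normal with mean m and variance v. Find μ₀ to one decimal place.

μ₀ = 1.0

With known observation variance, the Normal–Normal posterior has precision τ_n = τ₀ + n/σ² and mean μ_n = (τ₀μ₀ + (n/σ²)x̄)/τ_n.
Here τ₀ = 1/88.8 = 0.011261 and τ_data = 9/117.6 = 0.076531, so τ_n = 0.087792.
Rearranging for μ₀: μ₀ = (μ_n·τ_n − τ_data·x̄)/τ₀ = (16.6911·0.087792 − 0.076531·19.0) / 0.011261 = 0.011256/0.011261 ≈ 1.0.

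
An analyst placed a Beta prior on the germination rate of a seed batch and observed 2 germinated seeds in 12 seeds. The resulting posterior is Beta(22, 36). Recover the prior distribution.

Beta(20, 26)

A Beta(α, β) prior with s successes and f failures in binomial data gives a Beta(α+s, β+f) posterior.
Subtract the data counts: 22−2=20, 36−10=26.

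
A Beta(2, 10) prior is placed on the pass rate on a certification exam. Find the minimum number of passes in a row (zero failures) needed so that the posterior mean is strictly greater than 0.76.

k = 30

After k passes and 0 failures the posterior is Beta(2+k, 10), with mean (2+k)/(2+10+k).
Set (2+k)/(12+k) > 0.76 and solve: k > (0.76·12 − 2)/(1 − 0.76) = 29.667.
The smallest integer exceeding 29.667 is 30.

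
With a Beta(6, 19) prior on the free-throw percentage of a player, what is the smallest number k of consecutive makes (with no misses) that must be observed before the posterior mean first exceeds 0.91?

After k makes and 0 misses the posterior is Beta(6+k, 19), with mean (6+k)/(6+19+k).
Set (6+k)/(25+k) > 0.91 and solve: k > (0.91·25 − 6)/(1 − 0.91) = 186.111.
The smallest integer exceeding 186.111 is 187, and checking k=187: (193)/(212) = 0.9104 > 0.91.

k = 187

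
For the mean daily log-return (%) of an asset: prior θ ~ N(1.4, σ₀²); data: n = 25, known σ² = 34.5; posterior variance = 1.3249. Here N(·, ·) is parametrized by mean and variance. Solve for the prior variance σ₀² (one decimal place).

σ₀² = 33.2

Posterior precision equals prior precision plus data precision: 1/σ_n² = 1/σ₀² + n/σ².
So 1/σ₀² = 1/1.3249 − 25/34.5 = 0.754774 − 0.724638 = 0.030136.
Hence σ₀² = 1/0.030136 ≈ 33.2.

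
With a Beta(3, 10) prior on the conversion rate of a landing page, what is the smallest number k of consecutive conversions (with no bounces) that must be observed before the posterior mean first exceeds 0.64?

k = 15

After k conversions and 0 bounces the posterior is Beta(3+k, 10), with mean (3+k)/(3+10+k).
Set (3+k)/(13+k) > 0.64 and solve: k > (0.64·13 − 3)/(1 − 0.64) = 14.778.
The smallest integer exceeding 14.778 is 15.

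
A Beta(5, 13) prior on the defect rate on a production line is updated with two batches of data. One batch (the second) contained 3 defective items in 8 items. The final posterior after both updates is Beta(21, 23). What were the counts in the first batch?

13 defective items and 5 good items

Because Beta–binomial updating is additive in the counts, the combined data contributed (α_post−α_prior, β_post−β_prior) successes and failures.
Total across both batches: 21−5=16 defective items, 23−13=10 good items.
Subtract the second batch: 16−3=13 defective items and 10−5=5 good items.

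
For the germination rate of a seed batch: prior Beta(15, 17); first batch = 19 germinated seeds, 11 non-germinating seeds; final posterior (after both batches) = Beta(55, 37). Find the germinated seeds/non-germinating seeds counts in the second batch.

21 germinated seeds and 9 non-germinating seeds

Because Beta–binomial updating is additive in the counts, the combined data contributed (α_post−α_prior, β_post−β_prior) successes and failures.
Total across both batches: 55−15=40 germinated seeds, 37−17=20 non-germinating seeds.
Subtract the first batch: 40−19=21 germinated seeds and 20−11=9 non-germinating seeds.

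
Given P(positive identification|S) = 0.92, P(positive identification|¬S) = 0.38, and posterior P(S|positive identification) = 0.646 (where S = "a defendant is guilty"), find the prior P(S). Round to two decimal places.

P(S) = 0.43

In odds form, posterior odds = prior odds × likelihood ratio, so prior odds = posterior odds ÷ LR.
Posterior odds = 0.646/(1−0.646) = 1.8249. LR = 0.92/0.38 = 2.4211.
Prior odds = 1.8249/2.4211 = 0.7537, so P(S) = 0.7537/(1+0.7537) ≈ 0.43.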